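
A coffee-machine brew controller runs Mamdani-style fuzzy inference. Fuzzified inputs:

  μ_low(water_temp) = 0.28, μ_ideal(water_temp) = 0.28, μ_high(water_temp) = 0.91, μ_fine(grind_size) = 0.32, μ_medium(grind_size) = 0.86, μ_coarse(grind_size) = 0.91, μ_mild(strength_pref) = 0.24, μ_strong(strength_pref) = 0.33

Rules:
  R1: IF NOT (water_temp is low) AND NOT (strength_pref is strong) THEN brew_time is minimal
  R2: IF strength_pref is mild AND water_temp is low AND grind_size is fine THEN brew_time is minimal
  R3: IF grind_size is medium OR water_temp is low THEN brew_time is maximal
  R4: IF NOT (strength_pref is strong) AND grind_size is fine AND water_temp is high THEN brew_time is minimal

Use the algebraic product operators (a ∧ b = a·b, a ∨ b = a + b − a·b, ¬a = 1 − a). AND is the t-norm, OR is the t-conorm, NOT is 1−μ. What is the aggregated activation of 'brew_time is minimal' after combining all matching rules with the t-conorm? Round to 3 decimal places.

R1: ¬low=1−0.28=0.72, ¬strong=1−0.33=0.67; AND[a·b] → w = 0.4824
R2: mild=0.24, low=0.28, fine=0.32; AND[a·b] → w = 0.0215
R3: medium=0.86, low=0.28; OR[a + b − a·b] → w = 0.8992
R4: ¬strong=1−0.33=0.67, fine=0.32, high=0.91; AND[a·b] → w = 0.1951
Rules with consequent 'minimal': {R1, R2, R4} → strengths 0.4824, 0.0215, 0.1951
Aggregate via t-conorm [a + b − a·b]: 0.5923

0.592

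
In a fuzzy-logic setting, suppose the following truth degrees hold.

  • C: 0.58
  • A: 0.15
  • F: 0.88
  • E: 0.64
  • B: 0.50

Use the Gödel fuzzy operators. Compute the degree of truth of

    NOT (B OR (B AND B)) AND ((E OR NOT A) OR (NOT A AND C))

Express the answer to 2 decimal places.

B AND B = min(a, b) on (0.50, 0.50) = 0.50
B OR (B AND B) = max(a, b) on (0.50, 0.50) = 0.50
NOT (B OR (B AND B)) = 1 − 0.50 = 0.50
NOT A = 1 − 0.15 = 0.85
E OR NOT A = max(a, b) on (0.64, 0.85) = 0.85
NOT A = 1 − 0.15 = 0.85
NOT A AND C = min(a, b) on (0.85, 0.58) = 0.58
(E OR NOT A) OR (NOT A AND C) = max(a, b) on (0.85, 0.58) = 0.85
NOT (B OR (B AND B)) AND ((E OR NOT A) OR (NOT A AND C)) = min(a, b) on (0.50, 0.85) = 0.50

0.50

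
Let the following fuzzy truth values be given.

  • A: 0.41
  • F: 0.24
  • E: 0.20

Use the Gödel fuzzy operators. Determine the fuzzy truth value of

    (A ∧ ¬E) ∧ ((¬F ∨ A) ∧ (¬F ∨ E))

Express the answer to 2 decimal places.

¬E = 1 − 0.20 = 0.80
A ∧ ¬E = min(a, b) on (0.41, 0.80) = 0.41
¬F = 1 − 0.24 = 0.76
¬F ∨ A = max(a, b) on (0.76, 0.41) = 0.76
¬F = 1 − 0.24 = 0.76
¬F ∨ E = max(a, b) on (0.76, 0.20) = 0.76
(¬F ∨ A) ∧ (¬F ∨ E) = min(a, b) on (0.76, 0.76) = 0.76
(A ∧ ¬E) ∧ ((¬F ∨ A) ∧ (¬F ∨ E)) = min(a, b) on (0.41, 0.76) = 0.41

0.41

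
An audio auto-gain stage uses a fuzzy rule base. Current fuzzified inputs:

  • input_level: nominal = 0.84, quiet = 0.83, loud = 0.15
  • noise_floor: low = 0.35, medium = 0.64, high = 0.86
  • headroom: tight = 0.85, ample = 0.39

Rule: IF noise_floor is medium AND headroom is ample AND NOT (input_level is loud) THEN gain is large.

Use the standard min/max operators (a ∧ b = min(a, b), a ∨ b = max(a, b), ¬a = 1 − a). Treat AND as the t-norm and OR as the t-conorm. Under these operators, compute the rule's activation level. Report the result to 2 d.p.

0.39

firing strength: medium=0.64, ample=0.39, ¬loud=1−0.15=0.85; AND[min(a, b)] → w = 0.39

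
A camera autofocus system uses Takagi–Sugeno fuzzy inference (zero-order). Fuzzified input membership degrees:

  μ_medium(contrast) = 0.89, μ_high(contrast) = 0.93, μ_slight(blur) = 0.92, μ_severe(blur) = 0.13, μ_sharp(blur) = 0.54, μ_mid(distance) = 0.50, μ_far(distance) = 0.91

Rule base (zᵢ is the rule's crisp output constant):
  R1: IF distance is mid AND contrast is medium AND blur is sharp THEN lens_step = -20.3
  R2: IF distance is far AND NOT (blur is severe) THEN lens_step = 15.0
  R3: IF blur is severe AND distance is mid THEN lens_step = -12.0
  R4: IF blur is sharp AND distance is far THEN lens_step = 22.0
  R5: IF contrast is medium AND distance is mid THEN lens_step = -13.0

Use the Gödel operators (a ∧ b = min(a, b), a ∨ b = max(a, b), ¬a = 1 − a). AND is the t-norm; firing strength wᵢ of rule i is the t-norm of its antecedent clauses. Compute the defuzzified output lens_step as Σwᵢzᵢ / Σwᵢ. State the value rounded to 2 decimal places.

R1 (z=-20.3): mid=0.50, medium=0.89, sharp=0.54; AND[min(a, b)] → w = 0.50
R2 (z=15.0): far=0.91, ¬severe=1−0.13=0.87; AND[min(a, b)] → w = 0.87
R3 (z=-12.0): severe=0.13, mid=0.50; AND[min(a, b)] → w = 0.13
R4 (z=22.0): sharp=0.54, far=0.91; AND[min(a, b)] → w = 0.54
R5 (z=-13.0): medium=0.89, mid=0.50; AND[min(a, b)] → w = 0.50
Weighted average = (0.50·-20.3 + 0.87·15.0 + 0.13·-12.0 + 0.54·22.0 + 0.50·-13.0) / (0.50 + 0.87 + 0.13 + 0.54 + 0.50)
  = 6.7200 / 2.5400 = 2.65

2.65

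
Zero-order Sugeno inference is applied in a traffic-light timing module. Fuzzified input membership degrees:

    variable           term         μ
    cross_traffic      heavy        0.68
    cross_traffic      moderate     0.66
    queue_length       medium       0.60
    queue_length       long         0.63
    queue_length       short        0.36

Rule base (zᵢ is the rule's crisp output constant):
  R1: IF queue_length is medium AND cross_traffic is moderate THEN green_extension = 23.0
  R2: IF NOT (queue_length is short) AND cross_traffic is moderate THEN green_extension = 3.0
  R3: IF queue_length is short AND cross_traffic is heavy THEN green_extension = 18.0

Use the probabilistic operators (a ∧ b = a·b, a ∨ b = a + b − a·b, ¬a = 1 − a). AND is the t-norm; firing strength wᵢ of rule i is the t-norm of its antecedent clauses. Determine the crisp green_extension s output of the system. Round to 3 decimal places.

R1 (z=23.0): medium=0.60, moderate=0.66; AND[a·b] → w = 0.3960
R2 (z=3.0): ¬short=1−0.36=0.64, moderate=0.66; AND[a·b] → w = 0.4224
R3 (z=18.0): short=0.36, heavy=0.68; AND[a·b] → w = 0.2448
Weighted average = (0.3960·23.0 + 0.4224·3.0 + 0.2448·18.0) / (0.3960 + 0.4224 + 0.2448)
  = 14.7816 / 1.0632 = 13.903

13.903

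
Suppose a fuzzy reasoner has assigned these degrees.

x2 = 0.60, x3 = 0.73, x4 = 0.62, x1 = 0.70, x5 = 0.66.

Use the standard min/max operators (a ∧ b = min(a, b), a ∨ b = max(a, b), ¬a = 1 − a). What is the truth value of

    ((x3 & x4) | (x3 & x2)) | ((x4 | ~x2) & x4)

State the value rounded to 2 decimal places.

x3 & x4 = min(a, b) on (0.73, 0.62) = 0.62
x3 & x2 = min(a, b) on (0.73, 0.60) = 0.60
(x3 & x4) | (x3 & x2) = max(a, b) on (0.62, 0.60) = 0.62
~x2 = 1 − 0.60 = 0.40
x4 | ~x2 = max(a, b) on (0.62, 0.40) = 0.62
(x4 | ~x2) & x4 = min(a, b) on (0.62, 0.62) = 0.62
((x3 & x4) | (x3 & x2)) | ((x4 | ~x2) & x4) = max(a, b) on (0.62, 0.62) = 0.62

0.62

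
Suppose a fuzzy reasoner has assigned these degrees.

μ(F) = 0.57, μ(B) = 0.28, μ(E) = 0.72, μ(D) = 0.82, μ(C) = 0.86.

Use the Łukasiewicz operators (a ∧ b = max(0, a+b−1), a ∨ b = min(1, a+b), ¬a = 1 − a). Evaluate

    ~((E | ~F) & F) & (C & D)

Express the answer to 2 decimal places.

~F = 1 − 0.57 = 0.43
E | ~F = min(1, a+b) on (0.72, 0.43) = 1.00
(E | ~F) & F = max(0, a+b−1) on (1.00, 0.57) = 0.57
~((E | ~F) & F) = 1 − 0.57 = 0.43
C & D = max(0, a+b−1) on (0.86, 0.82) = 0.68
~((E | ~F) & F) & (C & D) = max(0, a+b−1) on (0.43, 0.68) = 0.11

0.11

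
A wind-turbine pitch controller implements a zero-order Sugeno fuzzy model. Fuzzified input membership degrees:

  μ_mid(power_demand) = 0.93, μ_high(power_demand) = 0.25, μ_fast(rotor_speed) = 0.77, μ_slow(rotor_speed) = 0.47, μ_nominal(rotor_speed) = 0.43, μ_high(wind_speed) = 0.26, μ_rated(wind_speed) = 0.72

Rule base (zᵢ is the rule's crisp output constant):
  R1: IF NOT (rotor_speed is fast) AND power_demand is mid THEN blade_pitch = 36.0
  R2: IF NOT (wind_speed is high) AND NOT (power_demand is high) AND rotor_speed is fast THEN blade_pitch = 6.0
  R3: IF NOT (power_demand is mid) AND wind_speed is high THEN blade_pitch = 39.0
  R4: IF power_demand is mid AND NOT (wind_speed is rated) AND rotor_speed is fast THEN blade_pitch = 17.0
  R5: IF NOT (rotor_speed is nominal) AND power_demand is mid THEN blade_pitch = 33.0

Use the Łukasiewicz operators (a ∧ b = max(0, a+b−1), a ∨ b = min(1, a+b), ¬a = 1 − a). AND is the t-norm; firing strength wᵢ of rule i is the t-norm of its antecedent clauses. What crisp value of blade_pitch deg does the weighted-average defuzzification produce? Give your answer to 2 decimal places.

R1 (z=36.0): ¬fast=1−0.77=0.23, mid=0.93; AND[max(0, a+b−1)] → w = 0.16
R2 (z=6.0): ¬high=1−0.26=0.74, ¬high=1−0.25=0.75, fast=0.77; AND[max(0, a+b−1)] → w = 0.26
R3 (z=39.0): ¬mid=1−0.93=0.07, high=0.26; AND[max(0, a+b−1)] → w = 0.00
R4 (z=17.0): mid=0.93, ¬rated=1−0.72=0.28, fast=0.77; AND[max(0, a+b−1)] → w = 0.00
R5 (z=33.0): ¬nominal=1−0.43=0.57, mid=0.93; AND[max(0, a+b−1)] → w = 0.50
Weighted average = (0.16·36.0 + 0.26·6.0 + 0.00·39.0 + 0.00·17.0 + 0.50·33.0) / (0.16 + 0.26 + 0.00 + 0.00 + 0.50)
  = 23.8200 / 0.9200 = 25.89

25.89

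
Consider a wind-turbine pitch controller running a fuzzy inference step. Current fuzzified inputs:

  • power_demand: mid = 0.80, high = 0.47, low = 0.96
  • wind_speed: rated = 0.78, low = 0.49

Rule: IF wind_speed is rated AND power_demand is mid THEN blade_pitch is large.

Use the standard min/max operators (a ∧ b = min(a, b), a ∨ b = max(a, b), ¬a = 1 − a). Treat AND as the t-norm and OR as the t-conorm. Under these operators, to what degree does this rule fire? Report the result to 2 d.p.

0.78

firing strength: rated=0.78, mid=0.80; AND[min(a, b)] → w = 0.78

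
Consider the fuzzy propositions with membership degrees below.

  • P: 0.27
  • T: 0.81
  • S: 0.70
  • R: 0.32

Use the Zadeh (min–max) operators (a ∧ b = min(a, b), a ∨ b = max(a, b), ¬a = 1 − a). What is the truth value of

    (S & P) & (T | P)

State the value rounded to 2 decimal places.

S & P = min(a, b) on (0.70, 0.27) = 0.27
T | P = max(a, b) on (0.81, 0.27) = 0.81
(S & P) & (T | P) = min(a, b) on (0.27, 0.81) = 0.27

0.27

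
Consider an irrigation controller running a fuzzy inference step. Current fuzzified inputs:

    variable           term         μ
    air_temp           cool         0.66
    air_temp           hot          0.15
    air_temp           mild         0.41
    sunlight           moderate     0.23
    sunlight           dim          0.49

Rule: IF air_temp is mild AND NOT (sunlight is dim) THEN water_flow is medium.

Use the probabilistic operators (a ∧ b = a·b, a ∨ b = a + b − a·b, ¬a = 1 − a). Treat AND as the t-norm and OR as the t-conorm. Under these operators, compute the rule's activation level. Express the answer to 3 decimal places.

0.209

firing strength: mild=0.41, ¬dim=1−0.49=0.51; AND[a·b] → w = 0.2091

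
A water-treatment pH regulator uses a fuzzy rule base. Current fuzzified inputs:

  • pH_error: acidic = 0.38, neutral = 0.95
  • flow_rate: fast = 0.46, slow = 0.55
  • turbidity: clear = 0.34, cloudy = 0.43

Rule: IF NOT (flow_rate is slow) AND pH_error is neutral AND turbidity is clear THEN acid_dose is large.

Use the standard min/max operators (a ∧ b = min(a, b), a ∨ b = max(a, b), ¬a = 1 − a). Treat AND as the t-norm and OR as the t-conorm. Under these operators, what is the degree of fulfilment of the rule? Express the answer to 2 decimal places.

firing strength: ¬slow=1−0.55=0.45, neutral=0.95, clear=0.34; AND[min(a, b)] → w = 0.34

0.34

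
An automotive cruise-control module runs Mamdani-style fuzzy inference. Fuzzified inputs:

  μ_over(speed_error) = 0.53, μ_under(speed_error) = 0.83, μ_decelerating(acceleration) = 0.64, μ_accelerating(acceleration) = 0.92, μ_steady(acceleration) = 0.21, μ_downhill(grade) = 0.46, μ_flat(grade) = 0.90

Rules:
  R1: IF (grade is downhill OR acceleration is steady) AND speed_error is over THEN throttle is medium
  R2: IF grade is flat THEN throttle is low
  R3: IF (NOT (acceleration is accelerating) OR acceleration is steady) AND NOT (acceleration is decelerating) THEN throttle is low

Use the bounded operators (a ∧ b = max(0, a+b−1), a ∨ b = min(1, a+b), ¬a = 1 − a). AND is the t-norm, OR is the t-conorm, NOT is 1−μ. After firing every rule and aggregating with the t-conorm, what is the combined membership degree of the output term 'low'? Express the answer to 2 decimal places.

R1: (downhill=0.46 OR steady=0.21) = 0.67; AND[max(0, a+b−1)] with over=0.53 → w = 0.20
R2: flat=0.90 → w = 0.90
R3: (¬accelerating=1−0.92=0.08 OR steady=0.21) = 0.29; AND[max(0, a+b−1)] with ¬decelerating=1−0.64=0.36 → w = 0.00
Rules with consequent 'low': {R2, R3} → strengths 0.90, 0.00
Aggregate via t-conorm [min(1, a+b)]: 0.90

0.90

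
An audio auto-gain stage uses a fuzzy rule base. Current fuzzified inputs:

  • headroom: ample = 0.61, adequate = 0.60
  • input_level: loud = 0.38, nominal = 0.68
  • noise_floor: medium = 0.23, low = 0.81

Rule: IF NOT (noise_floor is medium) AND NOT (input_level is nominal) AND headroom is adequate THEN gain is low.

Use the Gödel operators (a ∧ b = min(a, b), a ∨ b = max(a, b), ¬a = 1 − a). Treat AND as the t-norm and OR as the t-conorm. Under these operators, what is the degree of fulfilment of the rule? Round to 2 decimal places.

firing strength: ¬medium=1−0.23=0.77, ¬nominal=1−0.68=0.32, adequate=0.60; AND[min(a, b)] → w = 0.32

0.32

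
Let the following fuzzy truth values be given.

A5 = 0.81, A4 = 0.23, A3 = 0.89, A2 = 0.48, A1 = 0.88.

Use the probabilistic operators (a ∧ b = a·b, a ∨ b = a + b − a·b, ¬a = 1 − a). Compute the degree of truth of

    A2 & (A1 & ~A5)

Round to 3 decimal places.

~A5 = 1 − 0.8100 = 0.1900
A1 & ~A5 = a·b on (0.8800, 0.1900) = 0.1672
A2 & (A1 & ~A5) = a·b on (0.4800, 0.1672) = 0.0803

0.080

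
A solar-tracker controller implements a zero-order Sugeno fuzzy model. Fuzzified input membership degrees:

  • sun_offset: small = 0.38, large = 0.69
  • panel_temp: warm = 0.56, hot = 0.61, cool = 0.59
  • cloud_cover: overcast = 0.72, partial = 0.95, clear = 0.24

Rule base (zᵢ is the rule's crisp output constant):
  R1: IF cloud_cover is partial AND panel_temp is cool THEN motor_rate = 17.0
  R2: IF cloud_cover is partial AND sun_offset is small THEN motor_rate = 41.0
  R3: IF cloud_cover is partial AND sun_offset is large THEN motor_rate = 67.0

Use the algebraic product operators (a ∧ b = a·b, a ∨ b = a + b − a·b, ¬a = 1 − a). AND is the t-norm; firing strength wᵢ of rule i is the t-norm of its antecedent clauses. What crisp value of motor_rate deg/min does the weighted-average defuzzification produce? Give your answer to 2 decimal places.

R1 (z=17.0): partial=0.95, cool=0.59; AND[a·b] → w = 0.5605
R2 (z=41.0): partial=0.95, small=0.38; AND[a·b] → w = 0.3610
R3 (z=67.0): partial=0.95, large=0.69; AND[a·b] → w = 0.6555
Weighted average = (0.5605·17.0 + 0.3610·41.0 + 0.6555·67.0) / (0.5605 + 0.3610 + 0.6555)
  = 68.2480 / 1.5770 = 43.28

43.28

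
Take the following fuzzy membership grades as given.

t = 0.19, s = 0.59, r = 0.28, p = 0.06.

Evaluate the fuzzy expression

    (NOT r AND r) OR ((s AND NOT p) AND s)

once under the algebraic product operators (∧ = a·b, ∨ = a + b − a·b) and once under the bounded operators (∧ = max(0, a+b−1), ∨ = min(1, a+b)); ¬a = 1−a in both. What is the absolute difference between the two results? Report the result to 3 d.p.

0.343

Under algebraic product:
  NOT r = 1 − 0.2800 = 0.7200
  NOT r AND r = a·b on (0.7200, 0.2800) = 0.2016
  NOT p = 1 − 0.0600 = 0.9400
  s AND NOT p = a·b on (0.5900, 0.9400) = 0.5546
  (s AND NOT p) AND s = a·b on (0.5546, 0.5900) = 0.3272
  (NOT r AND r) OR ((s AND NOT p) AND s) = a + b − a·b on (0.2016, 0.3272) = 0.4628
  → value = 0.4628
Under bounded:
  NOT r = 1 − 0.28 = 0.72
  NOT r AND r = max(0, a+b−1) on (0.72, 0.28) = 0.00
  NOT p = 1 − 0.06 = 0.94
  s AND NOT p = max(0, a+b−1) on (0.59, 0.94) = 0.53
  (s AND NOT p) AND s = max(0, a+b−1) on (0.53, 0.59) = 0.12
  (NOT r AND r) OR ((s AND NOT p) AND s) = min(1, a+b) on (0.00, 0.12) = 0.12
  → value = 0.1200
|0.4628 − 0.1200| = 0.343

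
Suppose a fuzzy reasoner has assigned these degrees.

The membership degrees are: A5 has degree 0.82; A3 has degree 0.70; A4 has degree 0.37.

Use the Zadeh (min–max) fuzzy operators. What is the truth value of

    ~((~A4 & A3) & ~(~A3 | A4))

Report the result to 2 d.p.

~A4 = 1 − 0.37 = 0.63
~A4 & A3 = min(a, b) on (0.63, 0.70) = 0.63
~A3 = 1 − 0.70 = 0.30
~A3 | A4 = max(a, b) on (0.30, 0.37) = 0.37
~(~A3 | A4) = 1 − 0.37 = 0.63
(~A4 & A3) & ~(~A3 | A4) = min(a, b) on (0.63, 0.63) = 0.63
~((~A4 & A3) & ~(~A3 | A4)) = 1 − 0.63 = 0.37

0.37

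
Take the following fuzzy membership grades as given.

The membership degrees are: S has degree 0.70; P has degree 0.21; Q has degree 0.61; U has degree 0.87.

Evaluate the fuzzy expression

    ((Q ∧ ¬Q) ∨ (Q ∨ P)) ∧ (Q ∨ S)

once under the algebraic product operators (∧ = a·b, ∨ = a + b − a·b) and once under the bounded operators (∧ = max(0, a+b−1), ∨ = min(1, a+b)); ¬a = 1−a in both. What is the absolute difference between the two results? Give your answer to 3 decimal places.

0.144

Under algebraic product:
  ¬Q = 1 − 0.6100 = 0.3900
  Q ∧ ¬Q = a·b on (0.6100, 0.3900) = 0.2379
  Q ∨ P = a + b − a·b on (0.6100, 0.2100) = 0.6919
  (Q ∧ ¬Q) ∨ (Q ∨ P) = a + b − a·b on (0.2379, 0.6919) = 0.7652
  Q ∨ S = a + b − a·b on (0.6100, 0.7000) = 0.8830
  ((Q ∧ ¬Q) ∨ (Q ∨ P)) ∧ (Q ∨ S) = a·b on (0.7652, 0.8830) = 0.6757
  → value = 0.6757
Under bounded:
  ¬Q = 1 − 0.61 = 0.39
  Q ∧ ¬Q = max(0, a+b−1) on (0.61, 0.39) = 0.00
  Q ∨ P = min(1, a+b) on (0.61, 0.21) = 0.82
  (Q ∧ ¬Q) ∨ (Q ∨ P) = min(1, a+b) on (0.00, 0.82) = 0.82
  Q ∨ S = min(1, a+b) on (0.61, 0.70) = 1.00
  ((Q ∧ ¬Q) ∨ (Q ∨ P)) ∧ (Q ∨ S) = max(0, a+b−1) on (0.82, 1.00) = 0.82
  → value = 0.8200
|0.6757 − 0.8200| = 0.144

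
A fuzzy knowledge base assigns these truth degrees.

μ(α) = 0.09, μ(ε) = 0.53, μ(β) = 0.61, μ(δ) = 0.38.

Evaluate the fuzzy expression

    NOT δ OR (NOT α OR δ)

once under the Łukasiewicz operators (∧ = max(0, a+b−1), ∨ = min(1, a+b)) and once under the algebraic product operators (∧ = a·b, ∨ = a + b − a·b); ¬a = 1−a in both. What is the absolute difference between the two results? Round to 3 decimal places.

Under Łukasiewicz:
  NOT δ = 1 − 0.38 = 0.62
  NOT α = 1 − 0.09 = 0.91
  NOT α OR δ = min(1, a+b) on (0.91, 0.38) = 1.00
  NOT δ OR (NOT α OR δ) = min(1, a+b) on (0.62, 1.00) = 1.00
  → value = 1.0000
Under algebraic product:
  NOT δ = 1 − 0.3800 = 0.6200
  NOT α = 1 − 0.0900 = 0.9100
  NOT α OR δ = a + b − a·b on (0.9100, 0.3800) = 0.9442
  NOT δ OR (NOT α OR δ) = a + b − a·b on (0.6200, 0.9442) = 0.9788
  → value = 0.9788
|1.0000 − 0.9788| = 0.021

0.021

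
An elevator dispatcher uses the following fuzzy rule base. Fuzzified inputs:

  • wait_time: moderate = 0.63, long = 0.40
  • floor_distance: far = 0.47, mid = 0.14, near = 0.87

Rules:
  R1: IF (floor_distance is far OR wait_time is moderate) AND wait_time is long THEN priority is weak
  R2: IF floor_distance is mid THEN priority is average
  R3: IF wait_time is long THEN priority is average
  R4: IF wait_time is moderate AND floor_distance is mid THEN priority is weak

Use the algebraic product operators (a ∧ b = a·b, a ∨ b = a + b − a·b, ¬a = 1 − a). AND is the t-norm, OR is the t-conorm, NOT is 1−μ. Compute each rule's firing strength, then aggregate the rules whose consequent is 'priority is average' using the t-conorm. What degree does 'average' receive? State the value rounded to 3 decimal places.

0.484

R1: (far=0.47 OR moderate=0.63) = 0.8039; AND[a·b] with long=0.40 → w = 0.3216
R2: mid=0.14 → w = 0.1400
R3: long=0.40 → w = 0.4000
R4: moderate=0.63, mid=0.14; AND[a·b] → w = 0.0882
Rules with consequent 'average': {R2, R3} → strengths 0.1400, 0.4000
Aggregate via t-conorm [a + b − a·b]: 0.4840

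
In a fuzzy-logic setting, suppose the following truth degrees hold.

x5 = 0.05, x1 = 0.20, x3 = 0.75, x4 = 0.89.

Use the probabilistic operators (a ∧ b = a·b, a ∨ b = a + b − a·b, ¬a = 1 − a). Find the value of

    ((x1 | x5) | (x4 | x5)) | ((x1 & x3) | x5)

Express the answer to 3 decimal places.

0.936

x1 | x5 = a + b − a·b on (0.2000, 0.0500) = 0.2400
x4 | x5 = a + b − a·b on (0.8900, 0.0500) = 0.8955
(x1 | x5) | (x4 | x5) = a + b − a·b on (0.2400, 0.8955) = 0.9206
x1 & x3 = a·b on (0.2000, 0.7500) = 0.1500
(x1 & x3) | x5 = a + b − a·b on (0.1500, 0.0500) = 0.1925
((x1 | x5) | (x4 | x5)) | ((x1 & x3) | x5) = a + b − a·b on (0.9206, 0.1925) = 0.9359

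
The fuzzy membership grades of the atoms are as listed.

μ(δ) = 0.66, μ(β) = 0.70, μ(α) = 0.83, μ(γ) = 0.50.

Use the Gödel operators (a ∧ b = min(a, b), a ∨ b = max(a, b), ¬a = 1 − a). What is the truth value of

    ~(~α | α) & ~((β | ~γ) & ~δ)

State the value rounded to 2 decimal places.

0.17

~α = 1 − 0.83 = 0.17
~α | α = max(a, b) on (0.17, 0.83) = 0.83
~(~α | α) = 1 − 0.83 = 0.17
~γ = 1 − 0.50 = 0.50
β | ~γ = max(a, b) on (0.70, 0.50) = 0.70
~δ = 1 − 0.66 = 0.34
(β | ~γ) & ~δ = min(a, b) on (0.70, 0.34) = 0.34
~((β | ~γ) & ~δ) = 1 − 0.34 = 0.66
~(~α | α) & ~((β | ~γ) & ~δ) = min(a, b) on (0.17, 0.66) = 0.17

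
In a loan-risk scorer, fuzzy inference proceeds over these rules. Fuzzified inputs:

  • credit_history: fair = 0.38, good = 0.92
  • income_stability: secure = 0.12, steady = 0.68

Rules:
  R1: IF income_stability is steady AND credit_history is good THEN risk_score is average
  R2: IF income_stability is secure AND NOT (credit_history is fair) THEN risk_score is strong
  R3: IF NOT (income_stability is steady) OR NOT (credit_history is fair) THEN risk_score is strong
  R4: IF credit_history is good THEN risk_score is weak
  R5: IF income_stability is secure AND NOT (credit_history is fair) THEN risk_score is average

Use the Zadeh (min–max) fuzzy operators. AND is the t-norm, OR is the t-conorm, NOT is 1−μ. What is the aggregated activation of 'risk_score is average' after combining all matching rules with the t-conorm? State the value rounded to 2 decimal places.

R1: steady=0.68, good=0.92; AND[min(a, b)] → w = 0.68
R2: secure=0.12, ¬fair=1−0.38=0.62; AND[min(a, b)] → w = 0.12
R3: ¬steady=1−0.68=0.32, ¬fair=1−0.38=0.62; OR[max(a, b)] → w = 0.62
R4: good=0.92 → w = 0.92
R5: secure=0.12, ¬fair=1−0.38=0.62; AND[min(a, b)] → w = 0.12
Rules with consequent 'average': {R1, R5} → strengths 0.68, 0.12
Aggregate via t-conorm [max(a, b)]: 0.68

0.68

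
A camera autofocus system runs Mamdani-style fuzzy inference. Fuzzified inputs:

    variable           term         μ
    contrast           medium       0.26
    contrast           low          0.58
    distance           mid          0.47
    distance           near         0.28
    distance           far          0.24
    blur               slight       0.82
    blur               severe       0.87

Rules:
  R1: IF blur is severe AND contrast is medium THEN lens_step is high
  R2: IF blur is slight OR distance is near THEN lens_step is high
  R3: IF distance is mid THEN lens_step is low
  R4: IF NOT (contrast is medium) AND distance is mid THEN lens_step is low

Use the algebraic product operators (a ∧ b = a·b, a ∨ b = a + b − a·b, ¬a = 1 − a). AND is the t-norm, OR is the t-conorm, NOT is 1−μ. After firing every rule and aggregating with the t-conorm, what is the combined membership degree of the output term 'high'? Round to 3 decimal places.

0.900

R1: severe=0.87, medium=0.26; AND[a·b] → w = 0.2262
R2: slight=0.82, near=0.28; OR[a + b − a·b] → w = 0.8704
R3: mid=0.47 → w = 0.4700
R4: ¬medium=1−0.26=0.74, mid=0.47; AND[a·b] → w = 0.3478
Rules with consequent 'high': {R1, R2} → strengths 0.2262, 0.8704
Aggregate via t-conorm [a + b − a·b]: 0.8997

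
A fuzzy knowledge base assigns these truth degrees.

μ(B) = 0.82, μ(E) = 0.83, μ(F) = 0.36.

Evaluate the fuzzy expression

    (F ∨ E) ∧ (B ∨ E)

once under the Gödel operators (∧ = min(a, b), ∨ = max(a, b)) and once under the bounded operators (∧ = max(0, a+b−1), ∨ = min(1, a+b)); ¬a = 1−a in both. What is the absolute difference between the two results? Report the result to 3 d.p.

0.170

Under Gödel:
  F ∨ E = max(a, b) on (0.36, 0.83) = 0.83
  B ∨ E = max(a, b) on (0.82, 0.83) = 0.83
  (F ∨ E) ∧ (B ∨ E) = min(a, b) on (0.83, 0.83) = 0.83
  → value = 0.8300
Under bounded:
  F ∨ E = min(1, a+b) on (0.36, 0.83) = 1.00
  B ∨ E = min(1, a+b) on (0.82, 0.83) = 1.00
  (F ∨ E) ∧ (B ∨ E) = max(0, a+b−1) on (1.00, 1.00) = 1.00
  → value = 1.0000
|0.8300 − 1.0000| = 0.170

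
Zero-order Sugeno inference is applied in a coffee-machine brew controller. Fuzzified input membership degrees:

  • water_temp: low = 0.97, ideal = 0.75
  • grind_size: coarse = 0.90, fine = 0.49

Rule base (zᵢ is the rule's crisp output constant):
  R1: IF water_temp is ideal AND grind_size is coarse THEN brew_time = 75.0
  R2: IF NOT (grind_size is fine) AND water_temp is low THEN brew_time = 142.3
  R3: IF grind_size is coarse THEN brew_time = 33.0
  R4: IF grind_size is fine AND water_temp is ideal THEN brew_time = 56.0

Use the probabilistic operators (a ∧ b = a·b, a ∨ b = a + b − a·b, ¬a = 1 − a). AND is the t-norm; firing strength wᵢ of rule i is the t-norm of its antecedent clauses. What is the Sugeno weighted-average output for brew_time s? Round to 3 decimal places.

70.286

R1 (z=75.0): ideal=0.75, coarse=0.90; AND[a·b] → w = 0.6750
R2 (z=142.3): ¬fine=1−0.49=0.51, low=0.97; AND[a·b] → w = 0.4947
R3 (z=33.0): coarse=0.90 → w = 0.9000
R4 (z=56.0): fine=0.49, ideal=0.75; AND[a·b] → w = 0.3675
Weighted average = (0.6750·75.0 + 0.4947·142.3 + 0.9000·33.0 + 0.3675·56.0) / (0.6750 + 0.4947 + 0.9000 + 0.3675)
  = 171.3008 / 2.4372 = 70.286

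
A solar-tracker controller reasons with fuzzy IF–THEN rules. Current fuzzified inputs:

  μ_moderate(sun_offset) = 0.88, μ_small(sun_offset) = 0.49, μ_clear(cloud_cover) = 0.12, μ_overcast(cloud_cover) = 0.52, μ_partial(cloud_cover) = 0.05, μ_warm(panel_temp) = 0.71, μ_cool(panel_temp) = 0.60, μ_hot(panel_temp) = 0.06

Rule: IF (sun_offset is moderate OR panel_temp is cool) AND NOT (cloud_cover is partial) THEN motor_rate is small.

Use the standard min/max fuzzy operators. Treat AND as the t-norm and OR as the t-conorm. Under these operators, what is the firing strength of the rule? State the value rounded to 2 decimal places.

0.88

firing strength: (moderate=0.88 OR cool=0.60) = 0.88; AND[min(a, b)] with ¬partial=1−0.05=0.95 → w = 0.88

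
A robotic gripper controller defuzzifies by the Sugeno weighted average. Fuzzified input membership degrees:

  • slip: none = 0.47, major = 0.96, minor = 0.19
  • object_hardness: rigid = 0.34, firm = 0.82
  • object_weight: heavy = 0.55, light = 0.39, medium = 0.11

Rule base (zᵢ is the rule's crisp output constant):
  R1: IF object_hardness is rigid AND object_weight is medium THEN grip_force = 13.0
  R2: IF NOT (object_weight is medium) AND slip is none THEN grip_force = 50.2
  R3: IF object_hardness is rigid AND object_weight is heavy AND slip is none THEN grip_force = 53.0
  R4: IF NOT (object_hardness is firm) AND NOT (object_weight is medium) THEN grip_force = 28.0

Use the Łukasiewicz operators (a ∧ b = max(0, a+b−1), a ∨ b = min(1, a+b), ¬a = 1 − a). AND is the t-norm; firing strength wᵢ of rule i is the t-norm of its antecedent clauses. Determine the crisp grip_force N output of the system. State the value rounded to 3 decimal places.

46.586

R1 (z=13.0): rigid=0.34, medium=0.11; AND[max(0, a+b−1)] → w = 0.00
R2 (z=50.2): ¬medium=1−0.11=0.89, none=0.47; AND[max(0, a+b−1)] → w = 0.36
R3 (z=53.0): rigid=0.34, heavy=0.55, none=0.47; AND[max(0, a+b−1)] → w = 0.00
R4 (z=28.0): ¬firm=1−0.82=0.18, ¬medium=1−0.11=0.89; AND[max(0, a+b−1)] → w = 0.07
Weighted average = (0.00·13.0 + 0.36·50.2 + 0.00·53.0 + 0.07·28.0) / (0.00 + 0.36 + 0.00 + 0.07)
  = 20.0320 / 0.4300 = 46.586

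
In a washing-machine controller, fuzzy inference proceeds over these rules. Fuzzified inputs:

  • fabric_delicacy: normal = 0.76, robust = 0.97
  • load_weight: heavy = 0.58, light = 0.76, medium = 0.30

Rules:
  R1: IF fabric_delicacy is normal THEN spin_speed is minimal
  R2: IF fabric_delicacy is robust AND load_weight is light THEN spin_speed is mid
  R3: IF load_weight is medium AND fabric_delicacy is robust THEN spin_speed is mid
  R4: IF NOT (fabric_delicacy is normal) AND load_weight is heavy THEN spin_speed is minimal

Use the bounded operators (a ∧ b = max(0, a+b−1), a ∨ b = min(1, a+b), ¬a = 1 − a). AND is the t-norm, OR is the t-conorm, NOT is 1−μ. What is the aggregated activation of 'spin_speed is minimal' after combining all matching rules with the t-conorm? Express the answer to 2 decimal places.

R1: normal=0.76 → w = 0.76
R2: robust=0.97, light=0.76; AND[max(0, a+b−1)] → w = 0.73
R3: medium=0.30, robust=0.97; AND[max(0, a+b−1)] → w = 0.27
R4: ¬normal=1−0.76=0.24, heavy=0.58; AND[max(0, a+b−1)] → w = 0.00
Rules with consequent 'minimal': {R1, R4} → strengths 0.76, 0.00
Aggregate via t-conorm [min(1, a+b)]: 0.76

0.76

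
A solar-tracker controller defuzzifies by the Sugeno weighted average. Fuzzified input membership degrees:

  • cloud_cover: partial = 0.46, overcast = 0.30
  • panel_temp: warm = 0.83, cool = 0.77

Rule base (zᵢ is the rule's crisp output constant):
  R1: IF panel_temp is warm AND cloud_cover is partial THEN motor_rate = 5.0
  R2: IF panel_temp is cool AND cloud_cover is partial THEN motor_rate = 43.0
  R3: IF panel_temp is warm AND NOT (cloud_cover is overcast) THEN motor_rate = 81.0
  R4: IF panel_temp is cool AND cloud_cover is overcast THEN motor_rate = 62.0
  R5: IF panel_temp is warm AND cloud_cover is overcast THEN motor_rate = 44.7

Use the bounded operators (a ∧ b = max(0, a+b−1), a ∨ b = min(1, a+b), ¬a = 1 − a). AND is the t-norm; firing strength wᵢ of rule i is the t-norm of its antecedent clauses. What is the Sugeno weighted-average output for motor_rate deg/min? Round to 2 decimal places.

51.54

R1 (z=5.0): warm=0.83, partial=0.46; AND[max(0, a+b−1)] → w = 0.29
R2 (z=43.0): cool=0.77, partial=0.46; AND[max(0, a+b−1)] → w = 0.23
R3 (z=81.0): warm=0.83, ¬overcast=1−0.30=0.70; AND[max(0, a+b−1)] → w = 0.53
R4 (z=62.0): cool=0.77, overcast=0.30; AND[max(0, a+b−1)] → w = 0.07
R5 (z=44.7): warm=0.83, overcast=0.30; AND[max(0, a+b−1)] → w = 0.13
Weighted average = (0.29·5.0 + 0.23·43.0 + 0.53·81.0 + 0.07·62.0 + 0.13·44.7) / (0.29 + 0.23 + 0.53 + 0.07 + 0.13)
  = 64.4210 / 1.2500 = 51.54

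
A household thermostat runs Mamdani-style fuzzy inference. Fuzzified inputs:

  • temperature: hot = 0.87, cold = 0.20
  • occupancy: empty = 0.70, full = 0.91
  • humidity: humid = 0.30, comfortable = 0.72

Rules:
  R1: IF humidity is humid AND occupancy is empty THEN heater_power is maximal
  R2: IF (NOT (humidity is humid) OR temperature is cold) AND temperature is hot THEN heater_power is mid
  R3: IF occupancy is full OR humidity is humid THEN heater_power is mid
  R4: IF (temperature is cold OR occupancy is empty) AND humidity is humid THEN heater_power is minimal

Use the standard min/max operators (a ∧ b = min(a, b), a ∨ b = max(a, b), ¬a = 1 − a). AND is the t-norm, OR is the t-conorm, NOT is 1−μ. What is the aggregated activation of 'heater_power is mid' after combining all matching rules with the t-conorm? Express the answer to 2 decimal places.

R1: humid=0.30, empty=0.70; AND[min(a, b)] → w = 0.30
R2: (¬humid=1−0.30=0.70 OR cold=0.20) = 0.70; AND[min(a, b)] with hot=0.87 → w = 0.70
R3: full=0.91, humid=0.30; OR[max(a, b)] → w = 0.91
R4: (cold=0.20 OR empty=0.70) = 0.70; AND[min(a, b)] with humid=0.30 → w = 0.30
Rules with consequent 'mid': {R2, R3} → strengths 0.70, 0.91
Aggregate via t-conorm [max(a, b)]: 0.91

0.91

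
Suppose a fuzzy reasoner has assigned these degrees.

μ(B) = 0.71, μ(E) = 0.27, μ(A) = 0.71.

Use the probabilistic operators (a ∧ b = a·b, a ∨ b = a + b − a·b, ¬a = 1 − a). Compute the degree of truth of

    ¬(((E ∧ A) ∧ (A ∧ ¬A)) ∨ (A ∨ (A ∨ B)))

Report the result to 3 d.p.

E ∧ A = a·b on (0.2700, 0.7100) = 0.1917
¬A = 1 − 0.7100 = 0.2900
A ∧ ¬A = a·b on (0.7100, 0.2900) = 0.2059
(E ∧ A) ∧ (A ∧ ¬A) = a·b on (0.1917, 0.2059) = 0.0395
A ∨ B = a + b − a·b on (0.7100, 0.7100) = 0.9159
A ∨ (A ∨ B) = a + b − a·b on (0.7100, 0.9159) = 0.9756
((E ∧ A) ∧ (A ∧ ¬A)) ∨ (A ∨ (A ∨ B)) = a + b − a·b on (0.0395, 0.9756) = 0.9766
¬(((E ∧ A) ∧ (A ∧ ¬A)) ∨ (A ∨ (A ∨ B))) = 1 − 0.9766 = 0.0234

0.023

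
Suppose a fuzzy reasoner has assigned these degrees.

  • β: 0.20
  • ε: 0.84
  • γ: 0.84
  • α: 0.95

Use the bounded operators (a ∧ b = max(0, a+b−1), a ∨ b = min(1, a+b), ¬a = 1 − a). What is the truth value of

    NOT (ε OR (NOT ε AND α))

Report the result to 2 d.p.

NOT ε = 1 − 0.84 = 0.16
NOT ε AND α = max(0, a+b−1) on (0.16, 0.95) = 0.11
ε OR (NOT ε AND α) = min(1, a+b) on (0.84, 0.11) = 0.95
NOT (ε OR (NOT ε AND α)) = 1 − 0.95 = 0.05

0.05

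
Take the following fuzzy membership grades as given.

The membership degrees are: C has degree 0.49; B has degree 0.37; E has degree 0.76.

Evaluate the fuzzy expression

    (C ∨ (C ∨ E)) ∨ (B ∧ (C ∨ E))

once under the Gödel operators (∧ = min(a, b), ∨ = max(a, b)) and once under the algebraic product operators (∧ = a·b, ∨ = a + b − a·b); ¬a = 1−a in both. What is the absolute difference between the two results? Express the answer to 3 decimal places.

0.198

Under Gödel:
  C ∨ E = max(a, b) on (0.49, 0.76) = 0.76
  C ∨ (C ∨ E) = max(a, b) on (0.49, 0.76) = 0.76
  C ∨ E = max(a, b) on (0.49, 0.76) = 0.76
  B ∧ (C ∨ E) = min(a, b) on (0.37, 0.76) = 0.37
  (C ∨ (C ∨ E)) ∨ (B ∧ (C ∨ E)) = max(a, b) on (0.76, 0.37) = 0.76
  → value = 0.7600
Under algebraic product:
  C ∨ E = a + b − a·b on (0.4900, 0.7600) = 0.8776
  C ∨ (C ∨ E) = a + b − a·b on (0.4900, 0.8776) = 0.9376
  C ∨ E = a + b − a·b on (0.4900, 0.7600) = 0.8776
  B ∧ (C ∨ E) = a·b on (0.3700, 0.8776) = 0.3247
  (C ∨ (C ∨ E)) ∨ (B ∧ (C ∨ E)) = a + b − a·b on (0.9376, 0.3247) = 0.9578
  → value = 0.9578
|0.7600 − 0.9578| = 0.198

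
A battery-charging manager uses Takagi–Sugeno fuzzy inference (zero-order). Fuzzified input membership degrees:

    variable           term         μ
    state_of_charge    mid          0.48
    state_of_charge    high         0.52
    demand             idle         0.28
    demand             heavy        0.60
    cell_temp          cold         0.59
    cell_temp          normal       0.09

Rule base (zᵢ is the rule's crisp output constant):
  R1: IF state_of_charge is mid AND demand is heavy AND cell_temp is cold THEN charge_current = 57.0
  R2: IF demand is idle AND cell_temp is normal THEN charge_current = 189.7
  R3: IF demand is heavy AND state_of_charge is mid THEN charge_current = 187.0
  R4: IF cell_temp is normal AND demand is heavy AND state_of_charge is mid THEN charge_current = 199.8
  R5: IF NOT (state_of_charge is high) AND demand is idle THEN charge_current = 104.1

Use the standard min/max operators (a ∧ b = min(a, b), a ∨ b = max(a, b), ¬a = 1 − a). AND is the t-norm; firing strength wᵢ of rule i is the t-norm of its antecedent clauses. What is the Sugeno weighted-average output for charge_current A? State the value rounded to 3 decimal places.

127.692

R1 (z=57.0): mid=0.48, heavy=0.60, cold=0.59; AND[min(a, b)] → w = 0.48
R2 (z=189.7): idle=0.28, normal=0.09; AND[min(a, b)] → w = 0.09
R3 (z=187.0): heavy=0.60, mid=0.48; AND[min(a, b)] → w = 0.48
R4 (z=199.8): normal=0.09, heavy=0.60, mid=0.48; AND[min(a, b)] → w = 0.09
R5 (z=104.1): ¬high=1−0.52=0.48, idle=0.28; AND[min(a, b)] → w = 0.28
Weighted average = (0.48·57.0 + 0.09·189.7 + 0.48·187.0 + 0.09·199.8 + 0.28·104.1) / (0.48 + 0.09 + 0.48 + 0.09 + 0.28)
  = 181.3230 / 1.4200 = 127.692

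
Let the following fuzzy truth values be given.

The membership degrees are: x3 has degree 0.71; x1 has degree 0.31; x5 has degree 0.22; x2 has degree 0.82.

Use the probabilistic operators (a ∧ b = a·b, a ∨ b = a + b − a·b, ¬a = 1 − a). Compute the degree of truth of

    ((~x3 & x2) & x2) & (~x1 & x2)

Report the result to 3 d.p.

0.110

~x3 = 1 − 0.7100 = 0.2900
~x3 & x2 = a·b on (0.2900, 0.8200) = 0.2378
(~x3 & x2) & x2 = a·b on (0.2378, 0.8200) = 0.1950
~x1 = 1 − 0.3100 = 0.6900
~x1 & x2 = a·b on (0.6900, 0.8200) = 0.5658
((~x3 & x2) & x2) & (~x1 & x2) = a·b on (0.1950, 0.5658) = 0.1103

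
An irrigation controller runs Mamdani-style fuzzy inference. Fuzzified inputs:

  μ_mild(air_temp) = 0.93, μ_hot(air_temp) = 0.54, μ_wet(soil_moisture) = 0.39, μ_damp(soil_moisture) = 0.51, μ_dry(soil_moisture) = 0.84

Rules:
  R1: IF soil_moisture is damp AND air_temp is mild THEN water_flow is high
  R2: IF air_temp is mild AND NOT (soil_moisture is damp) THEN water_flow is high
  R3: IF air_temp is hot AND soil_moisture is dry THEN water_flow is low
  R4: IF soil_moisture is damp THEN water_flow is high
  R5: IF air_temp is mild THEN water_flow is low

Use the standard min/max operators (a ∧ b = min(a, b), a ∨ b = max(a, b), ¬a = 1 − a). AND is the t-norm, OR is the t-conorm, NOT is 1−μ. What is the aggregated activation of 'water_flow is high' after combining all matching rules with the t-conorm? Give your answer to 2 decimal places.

R1: damp=0.51, mild=0.93; AND[min(a, b)] → w = 0.51
R2: mild=0.93, ¬damp=1−0.51=0.49; AND[min(a, b)] → w = 0.49
R3: hot=0.54, dry=0.84; AND[min(a, b)] → w = 0.54
R4: damp=0.51 → w = 0.51
R5: mild=0.93 → w = 0.93
Rules with consequent 'high': {R1, R2, R4} → strengths 0.51, 0.49, 0.51
Aggregate via t-conorm [max(a, b)]: 0.51

0.51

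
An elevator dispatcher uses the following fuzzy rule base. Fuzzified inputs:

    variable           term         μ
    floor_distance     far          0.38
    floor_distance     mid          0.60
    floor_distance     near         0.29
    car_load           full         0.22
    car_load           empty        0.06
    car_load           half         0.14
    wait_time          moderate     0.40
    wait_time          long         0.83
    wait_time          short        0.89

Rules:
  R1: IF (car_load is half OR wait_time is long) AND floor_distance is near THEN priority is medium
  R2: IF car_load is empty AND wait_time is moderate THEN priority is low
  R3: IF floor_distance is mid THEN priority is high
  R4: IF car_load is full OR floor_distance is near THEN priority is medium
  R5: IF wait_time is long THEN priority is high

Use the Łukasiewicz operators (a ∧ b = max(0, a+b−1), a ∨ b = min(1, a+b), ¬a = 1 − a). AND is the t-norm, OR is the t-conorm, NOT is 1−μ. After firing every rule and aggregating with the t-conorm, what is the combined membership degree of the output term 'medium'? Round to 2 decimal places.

0.77

R1: (half=0.14 OR long=0.83) = 0.97; AND[max(0, a+b−1)] with near=0.29 → w = 0.26
R2: empty=0.06, moderate=0.40; AND[max(0, a+b−1)] → w = 0.00
R3: mid=0.60 → w = 0.60
R4: full=0.22, near=0.29; OR[min(1, a+b)] → w = 0.51
R5: long=0.83 → w = 0.83
Rules with consequent 'medium': {R1, R4} → strengths 0.26, 0.51
Aggregate via t-conorm [min(1, a+b)]: 0.77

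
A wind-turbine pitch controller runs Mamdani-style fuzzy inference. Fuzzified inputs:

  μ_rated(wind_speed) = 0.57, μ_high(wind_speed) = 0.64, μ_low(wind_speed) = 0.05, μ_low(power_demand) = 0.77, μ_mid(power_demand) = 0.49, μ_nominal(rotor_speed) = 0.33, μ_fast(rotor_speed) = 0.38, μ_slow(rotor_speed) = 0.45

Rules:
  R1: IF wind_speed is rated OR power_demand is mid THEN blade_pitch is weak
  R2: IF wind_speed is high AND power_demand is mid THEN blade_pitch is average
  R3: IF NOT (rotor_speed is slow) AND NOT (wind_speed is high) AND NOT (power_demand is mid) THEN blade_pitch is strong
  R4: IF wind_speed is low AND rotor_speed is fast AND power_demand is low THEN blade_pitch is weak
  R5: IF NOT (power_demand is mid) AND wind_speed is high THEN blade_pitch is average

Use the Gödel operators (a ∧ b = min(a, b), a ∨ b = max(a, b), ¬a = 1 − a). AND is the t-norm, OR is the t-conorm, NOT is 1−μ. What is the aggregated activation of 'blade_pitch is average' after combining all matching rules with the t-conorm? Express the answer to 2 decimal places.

R1: rated=0.57, mid=0.49; OR[max(a, b)] → w = 0.57
R2: high=0.64, mid=0.49; AND[min(a, b)] → w = 0.49
R3: ¬slow=1−0.45=0.55, ¬high=1−0.64=0.36, ¬mid=1−0.49=0.51; AND[min(a, b)] → w = 0.36
R4: low=0.05, fast=0.38, low=0.77; AND[min(a, b)] → w = 0.05
R5: ¬mid=1−0.49=0.51, high=0.64; AND[min(a, b)] → w = 0.51
Rules with consequent 'average': {R2, R5} → strengths 0.49, 0.51
Aggregate via t-conorm [max(a, b)]: 0.51

0.51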